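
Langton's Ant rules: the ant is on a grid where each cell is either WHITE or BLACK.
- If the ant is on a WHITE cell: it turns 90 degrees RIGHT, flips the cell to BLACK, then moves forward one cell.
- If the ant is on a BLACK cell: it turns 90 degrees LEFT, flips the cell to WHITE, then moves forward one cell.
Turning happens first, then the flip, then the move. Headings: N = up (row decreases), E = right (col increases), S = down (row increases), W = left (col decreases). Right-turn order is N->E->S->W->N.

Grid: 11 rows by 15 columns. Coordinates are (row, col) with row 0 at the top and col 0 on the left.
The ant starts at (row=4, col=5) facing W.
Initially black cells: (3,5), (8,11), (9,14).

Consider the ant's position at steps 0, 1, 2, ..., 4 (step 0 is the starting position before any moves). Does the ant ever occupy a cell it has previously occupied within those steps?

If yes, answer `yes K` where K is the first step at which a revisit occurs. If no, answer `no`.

Answer: no

Derivation:
Step 1: on WHITE (4,5): turn R to N, flip to black, move to (3,5). |black|=4 — new cell
Step 2: on BLACK (3,5): turn L to W, flip to white, move to (3,4). |black|=3 — new cell
Step 3: on WHITE (3,4): turn R to N, flip to black, move to (2,4). |black|=4 — new cell
Step 4: on WHITE (2,4): turn R to E, flip to black, move to (2,5). |black|=5 — new cell
No revisit within 4 steps.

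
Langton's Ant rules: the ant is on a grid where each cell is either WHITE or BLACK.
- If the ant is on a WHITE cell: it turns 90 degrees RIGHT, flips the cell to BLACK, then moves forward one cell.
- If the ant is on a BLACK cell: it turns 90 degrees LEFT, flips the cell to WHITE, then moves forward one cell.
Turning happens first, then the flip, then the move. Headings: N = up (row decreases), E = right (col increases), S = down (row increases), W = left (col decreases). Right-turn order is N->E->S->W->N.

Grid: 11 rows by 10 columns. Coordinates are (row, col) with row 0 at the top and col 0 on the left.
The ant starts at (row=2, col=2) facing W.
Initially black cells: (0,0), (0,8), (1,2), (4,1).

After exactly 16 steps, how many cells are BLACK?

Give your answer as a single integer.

Step 1: on WHITE (2,2): turn R to N, flip to black, move to (1,2). |black|=5
Step 2: on BLACK (1,2): turn L to W, flip to white, move to (1,1). |black|=4
Step 3: on WHITE (1,1): turn R to N, flip to black, move to (0,1). |black|=5
Step 4: on WHITE (0,1): turn R to E, flip to black, move to (0,2). |black|=6
Step 5: on WHITE (0,2): turn R to S, flip to black, move to (1,2). |black|=7
Step 6: on WHITE (1,2): turn R to W, flip to black, move to (1,1). |black|=8
Step 7: on BLACK (1,1): turn L to S, flip to white, move to (2,1). |black|=7
Step 8: on WHITE (2,1): turn R to W, flip to black, move to (2,0). |black|=8
Step 9: on WHITE (2,0): turn R to N, flip to black, move to (1,0). |black|=9
Step 10: on WHITE (1,0): turn R to E, flip to black, move to (1,1). |black|=10
Step 11: on WHITE (1,1): turn R to S, flip to black, move to (2,1). |black|=11
Step 12: on BLACK (2,1): turn L to E, flip to white, move to (2,2). |black|=10
Step 13: on BLACK (2,2): turn L to N, flip to white, move to (1,2). |black|=9
Step 14: on BLACK (1,2): turn L to W, flip to white, move to (1,1). |black|=8
Step 15: on BLACK (1,1): turn L to S, flip to white, move to (2,1). |black|=7
Step 16: on WHITE (2,1): turn R to W, flip to black, move to (2,0). |black|=8

Answer: 8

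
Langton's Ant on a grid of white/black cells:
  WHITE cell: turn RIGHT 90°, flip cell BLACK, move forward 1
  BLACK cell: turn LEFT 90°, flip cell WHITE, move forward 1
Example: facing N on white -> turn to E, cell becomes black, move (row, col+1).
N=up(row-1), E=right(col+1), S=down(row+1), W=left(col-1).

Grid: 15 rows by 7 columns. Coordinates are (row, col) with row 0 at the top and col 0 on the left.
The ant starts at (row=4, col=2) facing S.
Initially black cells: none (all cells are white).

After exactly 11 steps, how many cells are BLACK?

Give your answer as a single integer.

Answer: 7

Derivation:
Step 1: on WHITE (4,2): turn R to W, flip to black, move to (4,1). |black|=1
Step 2: on WHITE (4,1): turn R to N, flip to black, move to (3,1). |black|=2
Step 3: on WHITE (3,1): turn R to E, flip to black, move to (3,2). |black|=3
Step 4: on WHITE (3,2): turn R to S, flip to black, move to (4,2). |black|=4
Step 5: on BLACK (4,2): turn L to E, flip to white, move to (4,3). |black|=3
Step 6: on WHITE (4,3): turn R to S, flip to black, move to (5,3). |black|=4
Step 7: on WHITE (5,3): turn R to W, flip to black, move to (5,2). |black|=5
Step 8: on WHITE (5,2): turn R to N, flip to black, move to (4,2). |black|=6
Step 9: on WHITE (4,2): turn R to E, flip to black, move to (4,3). |black|=7
Step 10: on BLACK (4,3): turn L to N, flip to white, move to (3,3). |black|=6
Step 11: on WHITE (3,3): turn R to E, flip to black, move to (3,4). |black|=7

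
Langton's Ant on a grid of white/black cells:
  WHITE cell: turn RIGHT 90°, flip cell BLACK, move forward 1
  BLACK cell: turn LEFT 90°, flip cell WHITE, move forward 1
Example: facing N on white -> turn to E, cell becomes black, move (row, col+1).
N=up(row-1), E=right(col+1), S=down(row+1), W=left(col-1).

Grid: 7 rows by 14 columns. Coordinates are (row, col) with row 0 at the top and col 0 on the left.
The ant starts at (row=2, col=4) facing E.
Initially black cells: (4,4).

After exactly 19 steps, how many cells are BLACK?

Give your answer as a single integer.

Step 1: on WHITE (2,4): turn R to S, flip to black, move to (3,4). |black|=2
Step 2: on WHITE (3,4): turn R to W, flip to black, move to (3,3). |black|=3
Step 3: on WHITE (3,3): turn R to N, flip to black, move to (2,3). |black|=4
Step 4: on WHITE (2,3): turn R to E, flip to black, move to (2,4). |black|=5
Step 5: on BLACK (2,4): turn L to N, flip to white, move to (1,4). |black|=4
Step 6: on WHITE (1,4): turn R to E, flip to black, move to (1,5). |black|=5
Step 7: on WHITE (1,5): turn R to S, flip to black, move to (2,5). |black|=6
Step 8: on WHITE (2,5): turn R to W, flip to black, move to (2,4). |black|=7
Step 9: on WHITE (2,4): turn R to N, flip to black, move to (1,4). |black|=8
Step 10: on BLACK (1,4): turn L to W, flip to white, move to (1,3). |black|=7
Step 11: on WHITE (1,3): turn R to N, flip to black, move to (0,3). |black|=8
Step 12: on WHITE (0,3): turn R to E, flip to black, move to (0,4). |black|=9
Step 13: on WHITE (0,4): turn R to S, flip to black, move to (1,4). |black|=10
Step 14: on WHITE (1,4): turn R to W, flip to black, move to (1,3). |black|=11
Step 15: on BLACK (1,3): turn L to S, flip to white, move to (2,3). |black|=10
Step 16: on BLACK (2,3): turn L to E, flip to white, move to (2,4). |black|=9
Step 17: on BLACK (2,4): turn L to N, flip to white, move to (1,4). |black|=8
Step 18: on BLACK (1,4): turn L to W, flip to white, move to (1,3). |black|=7
Step 19: on WHITE (1,3): turn R to N, flip to black, move to (0,3). |black|=8

Answer: 8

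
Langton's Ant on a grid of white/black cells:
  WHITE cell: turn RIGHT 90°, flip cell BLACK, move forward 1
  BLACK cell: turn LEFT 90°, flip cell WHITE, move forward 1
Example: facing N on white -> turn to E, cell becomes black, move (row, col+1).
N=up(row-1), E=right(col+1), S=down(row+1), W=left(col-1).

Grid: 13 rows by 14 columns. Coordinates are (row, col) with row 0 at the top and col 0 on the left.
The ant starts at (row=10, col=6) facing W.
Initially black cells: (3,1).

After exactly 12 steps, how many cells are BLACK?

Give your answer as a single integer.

Answer: 9

Derivation:
Step 1: on WHITE (10,6): turn R to N, flip to black, move to (9,6). |black|=2
Step 2: on WHITE (9,6): turn R to E, flip to black, move to (9,7). |black|=3
Step 3: on WHITE (9,7): turn R to S, flip to black, move to (10,7). |black|=4
Step 4: on WHITE (10,7): turn R to W, flip to black, move to (10,6). |black|=5
Step 5: on BLACK (10,6): turn L to S, flip to white, move to (11,6). |black|=4
Step 6: on WHITE (11,6): turn R to W, flip to black, move to (11,5). |black|=5
Step 7: on WHITE (11,5): turn R to N, flip to black, move to (10,5). |black|=6
Step 8: on WHITE (10,5): turn R to E, flip to black, move to (10,6). |black|=7
Step 9: on WHITE (10,6): turn R to S, flip to black, move to (11,6). |black|=8
Step 10: on BLACK (11,6): turn L to E, flip to white, move to (11,7). |black|=7
Step 11: on WHITE (11,7): turn R to S, flip to black, move to (12,7). |black|=8
Step 12: on WHITE (12,7): turn R to W, flip to black, move to (12,6). |black|=9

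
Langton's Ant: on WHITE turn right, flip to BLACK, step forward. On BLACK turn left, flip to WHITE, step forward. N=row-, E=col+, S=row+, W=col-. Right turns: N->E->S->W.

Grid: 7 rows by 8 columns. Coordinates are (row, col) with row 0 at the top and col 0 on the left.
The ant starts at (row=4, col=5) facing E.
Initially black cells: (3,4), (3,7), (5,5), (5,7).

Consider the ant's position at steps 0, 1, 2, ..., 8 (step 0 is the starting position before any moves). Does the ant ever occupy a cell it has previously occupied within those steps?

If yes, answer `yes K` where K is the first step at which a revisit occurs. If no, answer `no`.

Step 1: on WHITE (4,5): turn R to S, flip to black, move to (5,5). |black|=5 — new cell
Step 2: on BLACK (5,5): turn L to E, flip to white, move to (5,6). |black|=4 — new cell
Step 3: on WHITE (5,6): turn R to S, flip to black, move to (6,6). |black|=5 — new cell
Step 4: on WHITE (6,6): turn R to W, flip to black, move to (6,5). |black|=6 — new cell
Step 5: on WHITE (6,5): turn R to N, flip to black, move to (5,5). |black|=7 — REVISIT

Answer: yes 5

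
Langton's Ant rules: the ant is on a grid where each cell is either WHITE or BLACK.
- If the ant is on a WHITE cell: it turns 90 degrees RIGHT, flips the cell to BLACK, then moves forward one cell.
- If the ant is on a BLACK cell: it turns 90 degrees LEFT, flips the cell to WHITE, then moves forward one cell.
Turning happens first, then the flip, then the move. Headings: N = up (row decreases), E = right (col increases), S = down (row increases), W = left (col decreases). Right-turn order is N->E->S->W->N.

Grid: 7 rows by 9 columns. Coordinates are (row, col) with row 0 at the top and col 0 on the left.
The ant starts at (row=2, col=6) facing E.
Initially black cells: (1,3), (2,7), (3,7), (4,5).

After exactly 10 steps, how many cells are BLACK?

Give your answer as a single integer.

Step 1: on WHITE (2,6): turn R to S, flip to black, move to (3,6). |black|=5
Step 2: on WHITE (3,6): turn R to W, flip to black, move to (3,5). |black|=6
Step 3: on WHITE (3,5): turn R to N, flip to black, move to (2,5). |black|=7
Step 4: on WHITE (2,5): turn R to E, flip to black, move to (2,6). |black|=8
Step 5: on BLACK (2,6): turn L to N, flip to white, move to (1,6). |black|=7
Step 6: on WHITE (1,6): turn R to E, flip to black, move to (1,7). |black|=8
Step 7: on WHITE (1,7): turn R to S, flip to black, move to (2,7). |black|=9
Step 8: on BLACK (2,7): turn L to E, flip to white, move to (2,8). |black|=8
Step 9: on WHITE (2,8): turn R to S, flip to black, move to (3,8). |black|=9
Step 10: on WHITE (3,8): turn R to W, flip to black, move to (3,7). |black|=10

Answer: 10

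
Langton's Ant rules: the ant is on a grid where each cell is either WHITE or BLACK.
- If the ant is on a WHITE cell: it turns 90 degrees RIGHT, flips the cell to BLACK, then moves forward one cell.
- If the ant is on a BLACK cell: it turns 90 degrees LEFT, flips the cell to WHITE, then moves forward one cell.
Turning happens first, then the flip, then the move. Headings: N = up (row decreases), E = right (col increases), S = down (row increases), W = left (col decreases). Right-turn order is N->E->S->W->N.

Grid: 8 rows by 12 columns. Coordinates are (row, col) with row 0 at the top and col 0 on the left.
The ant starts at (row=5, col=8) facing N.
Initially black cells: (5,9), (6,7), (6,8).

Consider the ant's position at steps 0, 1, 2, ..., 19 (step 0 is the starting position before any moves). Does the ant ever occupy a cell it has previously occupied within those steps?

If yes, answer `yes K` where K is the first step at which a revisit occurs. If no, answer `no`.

Step 1: on WHITE (5,8): turn R to E, flip to black, move to (5,9). |black|=4 — new cell
Step 2: on BLACK (5,9): turn L to N, flip to white, move to (4,9). |black|=3 — new cell
Step 3: on WHITE (4,9): turn R to E, flip to black, move to (4,10). |black|=4 — new cell
Step 4: on WHITE (4,10): turn R to S, flip to black, move to (5,10). |black|=5 — new cell
Step 5: on WHITE (5,10): turn R to W, flip to black, move to (5,9). |black|=6 — REVISIT

Answer: yes 5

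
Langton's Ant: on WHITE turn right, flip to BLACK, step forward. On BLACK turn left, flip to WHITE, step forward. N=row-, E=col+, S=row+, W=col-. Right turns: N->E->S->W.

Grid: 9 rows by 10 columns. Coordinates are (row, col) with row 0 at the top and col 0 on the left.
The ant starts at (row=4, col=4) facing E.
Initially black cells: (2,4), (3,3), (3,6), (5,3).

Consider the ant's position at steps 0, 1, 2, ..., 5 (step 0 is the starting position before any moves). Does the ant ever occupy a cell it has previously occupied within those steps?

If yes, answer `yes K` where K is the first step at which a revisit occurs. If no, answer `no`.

Answer: no

Derivation:
Step 1: on WHITE (4,4): turn R to S, flip to black, move to (5,4). |black|=5 — new cell
Step 2: on WHITE (5,4): turn R to W, flip to black, move to (5,3). |black|=6 — new cell
Step 3: on BLACK (5,3): turn L to S, flip to white, move to (6,3). |black|=5 — new cell
Step 4: on WHITE (6,3): turn R to W, flip to black, move to (6,2). |black|=6 — new cell
Step 5: on WHITE (6,2): turn R to N, flip to black, move to (5,2). |black|=7 — new cell
No revisit within 5 steps.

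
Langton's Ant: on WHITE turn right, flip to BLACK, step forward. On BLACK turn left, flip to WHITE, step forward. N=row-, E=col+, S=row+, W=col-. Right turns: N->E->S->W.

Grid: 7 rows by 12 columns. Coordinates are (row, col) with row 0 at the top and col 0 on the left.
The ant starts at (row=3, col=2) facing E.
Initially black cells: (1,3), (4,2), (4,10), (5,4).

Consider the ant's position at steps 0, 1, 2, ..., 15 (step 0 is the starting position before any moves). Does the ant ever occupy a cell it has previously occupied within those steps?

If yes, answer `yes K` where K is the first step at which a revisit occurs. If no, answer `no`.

Step 1: on WHITE (3,2): turn R to S, flip to black, move to (4,2). |black|=5 — new cell
Step 2: on BLACK (4,2): turn L to E, flip to white, move to (4,3). |black|=4 — new cell
Step 3: on WHITE (4,3): turn R to S, flip to black, move to (5,3). |black|=5 — new cell
Step 4: on WHITE (5,3): turn R to W, flip to black, move to (5,2). |black|=6 — new cell
Step 5: on WHITE (5,2): turn R to N, flip to black, move to (4,2). |black|=7 — REVISIT

Answer: yes 5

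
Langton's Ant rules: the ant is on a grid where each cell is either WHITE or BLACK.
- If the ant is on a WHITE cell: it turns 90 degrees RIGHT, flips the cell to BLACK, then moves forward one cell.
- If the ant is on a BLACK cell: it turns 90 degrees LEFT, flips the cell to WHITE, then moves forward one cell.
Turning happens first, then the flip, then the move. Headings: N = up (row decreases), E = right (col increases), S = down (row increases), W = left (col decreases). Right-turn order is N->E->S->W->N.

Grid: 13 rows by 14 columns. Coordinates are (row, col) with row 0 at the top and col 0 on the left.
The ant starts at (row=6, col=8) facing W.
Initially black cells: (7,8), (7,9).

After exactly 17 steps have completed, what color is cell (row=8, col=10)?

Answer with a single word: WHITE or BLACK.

Step 1: on WHITE (6,8): turn R to N, flip to black, move to (5,8). |black|=3
Step 2: on WHITE (5,8): turn R to E, flip to black, move to (5,9). |black|=4
Step 3: on WHITE (5,9): turn R to S, flip to black, move to (6,9). |black|=5
Step 4: on WHITE (6,9): turn R to W, flip to black, move to (6,8). |black|=6
Step 5: on BLACK (6,8): turn L to S, flip to white, move to (7,8). |black|=5
Step 6: on BLACK (7,8): turn L to E, flip to white, move to (7,9). |black|=4
Step 7: on BLACK (7,9): turn L to N, flip to white, move to (6,9). |black|=3
Step 8: on BLACK (6,9): turn L to W, flip to white, move to (6,8). |black|=2
Step 9: on WHITE (6,8): turn R to N, flip to black, move to (5,8). |black|=3
Step 10: on BLACK (5,8): turn L to W, flip to white, move to (5,7). |black|=2
Step 11: on WHITE (5,7): turn R to N, flip to black, move to (4,7). |black|=3
Step 12: on WHITE (4,7): turn R to E, flip to black, move to (4,8). |black|=4
Step 13: on WHITE (4,8): turn R to S, flip to black, move to (5,8). |black|=5
Step 14: on WHITE (5,8): turn R to W, flip to black, move to (5,7). |black|=6
Step 15: on BLACK (5,7): turn L to S, flip to white, move to (6,7). |black|=5
Step 16: on WHITE (6,7): turn R to W, flip to black, move to (6,6). |black|=6
Step 17: on WHITE (6,6): turn R to N, flip to black, move to (5,6). |black|=7

Answer: WHITE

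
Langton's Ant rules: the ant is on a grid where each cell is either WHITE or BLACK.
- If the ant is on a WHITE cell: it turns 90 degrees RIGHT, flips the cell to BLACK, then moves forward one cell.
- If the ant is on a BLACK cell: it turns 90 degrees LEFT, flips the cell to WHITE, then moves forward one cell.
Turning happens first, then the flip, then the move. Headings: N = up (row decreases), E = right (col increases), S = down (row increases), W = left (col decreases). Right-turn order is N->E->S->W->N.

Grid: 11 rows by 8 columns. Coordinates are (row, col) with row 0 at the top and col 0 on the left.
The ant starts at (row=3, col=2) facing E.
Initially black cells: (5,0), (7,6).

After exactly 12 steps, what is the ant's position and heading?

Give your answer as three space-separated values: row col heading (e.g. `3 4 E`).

Step 1: on WHITE (3,2): turn R to S, flip to black, move to (4,2). |black|=3
Step 2: on WHITE (4,2): turn R to W, flip to black, move to (4,1). |black|=4
Step 3: on WHITE (4,1): turn R to N, flip to black, move to (3,1). |black|=5
Step 4: on WHITE (3,1): turn R to E, flip to black, move to (3,2). |black|=6
Step 5: on BLACK (3,2): turn L to N, flip to white, move to (2,2). |black|=5
Step 6: on WHITE (2,2): turn R to E, flip to black, move to (2,3). |black|=6
Step 7: on WHITE (2,3): turn R to S, flip to black, move to (3,3). |black|=7
Step 8: on WHITE (3,3): turn R to W, flip to black, move to (3,2). |black|=8
Step 9: on WHITE (3,2): turn R to N, flip to black, move to (2,2). |black|=9
Step 10: on BLACK (2,2): turn L to W, flip to white, move to (2,1). |black|=8
Step 11: on WHITE (2,1): turn R to N, flip to black, move to (1,1). |black|=9
Step 12: on WHITE (1,1): turn R to E, flip to black, move to (1,2). |black|=10

Answer: 1 2 E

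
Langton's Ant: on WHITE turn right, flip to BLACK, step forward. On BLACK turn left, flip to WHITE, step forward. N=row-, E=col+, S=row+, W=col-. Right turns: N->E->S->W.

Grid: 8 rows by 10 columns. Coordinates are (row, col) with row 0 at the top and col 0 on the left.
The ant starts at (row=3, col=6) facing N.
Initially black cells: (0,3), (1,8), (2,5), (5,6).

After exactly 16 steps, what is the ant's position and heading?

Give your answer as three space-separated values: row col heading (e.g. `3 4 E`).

Step 1: on WHITE (3,6): turn R to E, flip to black, move to (3,7). |black|=5
Step 2: on WHITE (3,7): turn R to S, flip to black, move to (4,7). |black|=6
Step 3: on WHITE (4,7): turn R to W, flip to black, move to (4,6). |black|=7
Step 4: on WHITE (4,6): turn R to N, flip to black, move to (3,6). |black|=8
Step 5: on BLACK (3,6): turn L to W, flip to white, move to (3,5). |black|=7
Step 6: on WHITE (3,5): turn R to N, flip to black, move to (2,5). |black|=8
Step 7: on BLACK (2,5): turn L to W, flip to white, move to (2,4). |black|=7
Step 8: on WHITE (2,4): turn R to N, flip to black, move to (1,4). |black|=8
Step 9: on WHITE (1,4): turn R to E, flip to black, move to (1,5). |black|=9
Step 10: on WHITE (1,5): turn R to S, flip to black, move to (2,5). |black|=10
Step 11: on WHITE (2,5): turn R to W, flip to black, move to (2,4). |black|=11
Step 12: on BLACK (2,4): turn L to S, flip to white, move to (3,4). |black|=10
Step 13: on WHITE (3,4): turn R to W, flip to black, move to (3,3). |black|=11
Step 14: on WHITE (3,3): turn R to N, flip to black, move to (2,3). |black|=12
Step 15: on WHITE (2,3): turn R to E, flip to black, move to (2,4). |black|=13
Step 16: on WHITE (2,4): turn R to S, flip to black, move to (3,4). |black|=14

Answer: 3 4 S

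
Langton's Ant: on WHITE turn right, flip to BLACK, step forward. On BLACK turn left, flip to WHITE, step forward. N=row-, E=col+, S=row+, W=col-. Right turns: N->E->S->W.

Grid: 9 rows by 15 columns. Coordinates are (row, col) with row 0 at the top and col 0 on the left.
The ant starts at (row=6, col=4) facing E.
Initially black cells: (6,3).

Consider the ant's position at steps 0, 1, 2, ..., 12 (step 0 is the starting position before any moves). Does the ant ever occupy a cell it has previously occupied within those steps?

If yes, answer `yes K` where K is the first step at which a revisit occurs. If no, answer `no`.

Step 1: on WHITE (6,4): turn R to S, flip to black, move to (7,4). |black|=2 — new cell
Step 2: on WHITE (7,4): turn R to W, flip to black, move to (7,3). |black|=3 — new cell
Step 3: on WHITE (7,3): turn R to N, flip to black, move to (6,3). |black|=4 — new cell
Step 4: on BLACK (6,3): turn L to W, flip to white, move to (6,2). |black|=3 — new cell
Step 5: on WHITE (6,2): turn R to N, flip to black, move to (5,2). |black|=4 — new cell
Step 6: on WHITE (5,2): turn R to E, flip to black, move to (5,3). |black|=5 — new cell
Step 7: on WHITE (5,3): turn R to S, flip to black, move to (6,3). |black|=6 — REVISIT

Answer: yes 7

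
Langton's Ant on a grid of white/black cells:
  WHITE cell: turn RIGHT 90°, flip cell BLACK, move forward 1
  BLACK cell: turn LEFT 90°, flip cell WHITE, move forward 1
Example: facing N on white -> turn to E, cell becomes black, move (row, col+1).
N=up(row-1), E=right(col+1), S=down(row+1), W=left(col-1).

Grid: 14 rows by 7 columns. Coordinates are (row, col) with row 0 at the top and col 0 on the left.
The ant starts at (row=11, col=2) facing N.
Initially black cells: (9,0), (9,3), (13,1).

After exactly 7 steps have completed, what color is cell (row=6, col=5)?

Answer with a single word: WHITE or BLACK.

Answer: WHITE

Derivation:
Step 1: on WHITE (11,2): turn R to E, flip to black, move to (11,3). |black|=4
Step 2: on WHITE (11,3): turn R to S, flip to black, move to (12,3). |black|=5
Step 3: on WHITE (12,3): turn R to W, flip to black, move to (12,2). |black|=6
Step 4: on WHITE (12,2): turn R to N, flip to black, move to (11,2). |black|=7
Step 5: on BLACK (11,2): turn L to W, flip to white, move to (11,1). |black|=6
Step 6: on WHITE (11,1): turn R to N, flip to black, move to (10,1). |black|=7
Step 7: on WHITE (10,1): turn R to E, flip to black, move to (10,2). |black|=8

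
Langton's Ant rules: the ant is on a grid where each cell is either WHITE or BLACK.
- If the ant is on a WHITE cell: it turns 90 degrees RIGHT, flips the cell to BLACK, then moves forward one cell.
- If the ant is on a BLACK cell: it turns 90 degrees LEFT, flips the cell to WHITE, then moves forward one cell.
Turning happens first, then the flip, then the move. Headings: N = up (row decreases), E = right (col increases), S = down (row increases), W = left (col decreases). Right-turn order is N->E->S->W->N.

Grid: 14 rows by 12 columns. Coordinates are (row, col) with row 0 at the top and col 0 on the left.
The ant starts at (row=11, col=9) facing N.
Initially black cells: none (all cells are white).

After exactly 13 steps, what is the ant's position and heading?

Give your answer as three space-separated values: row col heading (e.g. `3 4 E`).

Answer: 11 8 E

Derivation:
Step 1: on WHITE (11,9): turn R to E, flip to black, move to (11,10). |black|=1
Step 2: on WHITE (11,10): turn R to S, flip to black, move to (12,10). |black|=2
Step 3: on WHITE (12,10): turn R to W, flip to black, move to (12,9). |black|=3
Step 4: on WHITE (12,9): turn R to N, flip to black, move to (11,9). |black|=4
Step 5: on BLACK (11,9): turn L to W, flip to white, move to (11,8). |black|=3
Step 6: on WHITE (11,8): turn R to N, flip to black, move to (10,8). |black|=4
Step 7: on WHITE (10,8): turn R to E, flip to black, move to (10,9). |black|=5
Step 8: on WHITE (10,9): turn R to S, flip to black, move to (11,9). |black|=6
Step 9: on WHITE (11,9): turn R to W, flip to black, move to (11,8). |black|=7
Step 10: on BLACK (11,8): turn L to S, flip to white, move to (12,8). |black|=6
Step 11: on WHITE (12,8): turn R to W, flip to black, move to (12,7). |black|=7
Step 12: on WHITE (12,7): turn R to N, flip to black, move to (11,7). |black|=8
Step 13: on WHITE (11,7): turn R to E, flip to black, move to (11,8). |black|=9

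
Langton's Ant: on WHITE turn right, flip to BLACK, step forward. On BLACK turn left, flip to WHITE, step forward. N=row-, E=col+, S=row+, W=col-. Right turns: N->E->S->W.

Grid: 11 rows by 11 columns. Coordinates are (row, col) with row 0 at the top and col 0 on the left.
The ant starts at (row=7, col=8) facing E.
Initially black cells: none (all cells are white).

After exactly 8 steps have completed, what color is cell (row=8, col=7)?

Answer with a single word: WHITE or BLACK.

Step 1: on WHITE (7,8): turn R to S, flip to black, move to (8,8). |black|=1
Step 2: on WHITE (8,8): turn R to W, flip to black, move to (8,7). |black|=2
Step 3: on WHITE (8,7): turn R to N, flip to black, move to (7,7). |black|=3
Step 4: on WHITE (7,7): turn R to E, flip to black, move to (7,8). |black|=4
Step 5: on BLACK (7,8): turn L to N, flip to white, move to (6,8). |black|=3
Step 6: on WHITE (6,8): turn R to E, flip to black, move to (6,9). |black|=4
Step 7: on WHITE (6,9): turn R to S, flip to black, move to (7,9). |black|=5
Step 8: on WHITE (7,9): turn R to W, flip to black, move to (7,8). |black|=6

Answer: BLACK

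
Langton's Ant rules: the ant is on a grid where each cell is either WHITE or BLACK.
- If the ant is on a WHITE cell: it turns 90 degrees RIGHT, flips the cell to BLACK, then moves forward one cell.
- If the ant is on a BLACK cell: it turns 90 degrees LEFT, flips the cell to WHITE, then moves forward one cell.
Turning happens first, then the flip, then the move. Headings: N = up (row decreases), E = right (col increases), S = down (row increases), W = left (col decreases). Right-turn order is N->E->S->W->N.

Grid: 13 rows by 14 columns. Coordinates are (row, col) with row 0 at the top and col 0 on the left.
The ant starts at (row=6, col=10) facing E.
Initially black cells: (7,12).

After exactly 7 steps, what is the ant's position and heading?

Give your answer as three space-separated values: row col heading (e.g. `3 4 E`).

Step 1: on WHITE (6,10): turn R to S, flip to black, move to (7,10). |black|=2
Step 2: on WHITE (7,10): turn R to W, flip to black, move to (7,9). |black|=3
Step 3: on WHITE (7,9): turn R to N, flip to black, move to (6,9). |black|=4
Step 4: on WHITE (6,9): turn R to E, flip to black, move to (6,10). |black|=5
Step 5: on BLACK (6,10): turn L to N, flip to white, move to (5,10). |black|=4
Step 6: on WHITE (5,10): turn R to E, flip to black, move to (5,11). |black|=5
Step 7: on WHITE (5,11): turn R to S, flip to black, move to (6,11). |black|=6

Answer: 6 11 S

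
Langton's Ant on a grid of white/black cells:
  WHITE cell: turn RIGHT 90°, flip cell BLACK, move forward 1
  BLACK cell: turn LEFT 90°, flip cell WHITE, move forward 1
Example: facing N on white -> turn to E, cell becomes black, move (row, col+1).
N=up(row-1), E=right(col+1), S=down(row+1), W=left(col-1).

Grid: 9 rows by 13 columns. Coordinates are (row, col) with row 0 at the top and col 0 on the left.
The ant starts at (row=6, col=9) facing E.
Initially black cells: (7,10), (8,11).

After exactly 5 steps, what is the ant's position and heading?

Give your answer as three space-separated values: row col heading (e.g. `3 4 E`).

Answer: 5 9 N

Derivation:
Step 1: on WHITE (6,9): turn R to S, flip to black, move to (7,9). |black|=3
Step 2: on WHITE (7,9): turn R to W, flip to black, move to (7,8). |black|=4
Step 3: on WHITE (7,8): turn R to N, flip to black, move to (6,8). |black|=5
Step 4: on WHITE (6,8): turn R to E, flip to black, move to (6,9). |black|=6
Step 5: on BLACK (6,9): turn L to N, flip to white, move to (5,9). |black|=5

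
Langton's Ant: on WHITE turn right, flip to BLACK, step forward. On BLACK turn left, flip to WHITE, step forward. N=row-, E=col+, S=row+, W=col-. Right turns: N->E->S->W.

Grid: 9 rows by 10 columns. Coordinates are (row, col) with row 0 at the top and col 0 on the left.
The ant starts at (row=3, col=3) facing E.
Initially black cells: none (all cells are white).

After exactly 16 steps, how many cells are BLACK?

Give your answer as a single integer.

Answer: 8

Derivation:
Step 1: on WHITE (3,3): turn R to S, flip to black, move to (4,3). |black|=1
Step 2: on WHITE (4,3): turn R to W, flip to black, move to (4,2). |black|=2
Step 3: on WHITE (4,2): turn R to N, flip to black, move to (3,2). |black|=3
Step 4: on WHITE (3,2): turn R to E, flip to black, move to (3,3). |black|=4
Step 5: on BLACK (3,3): turn L to N, flip to white, move to (2,3). |black|=3
Step 6: on WHITE (2,3): turn R to E, flip to black, move to (2,4). |black|=4
Step 7: on WHITE (2,4): turn R to S, flip to black, move to (3,4). |black|=5
Step 8: on WHITE (3,4): turn R to W, flip to black, move to (3,3). |black|=6
Step 9: on WHITE (3,3): turn R to N, flip to black, move to (2,3). |black|=7
Step 10: on BLACK (2,3): turn L to W, flip to white, move to (2,2). |black|=6
Step 11: on WHITE (2,2): turn R to N, flip to black, move to (1,2). |black|=7
Step 12: on WHITE (1,2): turn R to E, flip to black, move to (1,3). |black|=8
Step 13: on WHITE (1,3): turn R to S, flip to black, move to (2,3). |black|=9
Step 14: on WHITE (2,3): turn R to W, flip to black, move to (2,2). |black|=10
Step 15: on BLACK (2,2): turn L to S, flip to white, move to (3,2). |black|=9
Step 16: on BLACK (3,2): turn L to E, flip to white, move to (3,3). |black|=8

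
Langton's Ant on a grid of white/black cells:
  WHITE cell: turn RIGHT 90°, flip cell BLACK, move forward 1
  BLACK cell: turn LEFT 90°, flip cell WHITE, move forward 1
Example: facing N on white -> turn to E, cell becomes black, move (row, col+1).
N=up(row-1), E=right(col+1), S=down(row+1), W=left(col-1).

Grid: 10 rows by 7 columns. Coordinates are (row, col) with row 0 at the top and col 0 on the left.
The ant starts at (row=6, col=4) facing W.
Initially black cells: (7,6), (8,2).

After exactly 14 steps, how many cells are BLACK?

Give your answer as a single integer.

Answer: 12

Derivation:
Step 1: on WHITE (6,4): turn R to N, flip to black, move to (5,4). |black|=3
Step 2: on WHITE (5,4): turn R to E, flip to black, move to (5,5). |black|=4
Step 3: on WHITE (5,5): turn R to S, flip to black, move to (6,5). |black|=5
Step 4: on WHITE (6,5): turn R to W, flip to black, move to (6,4). |black|=6
Step 5: on BLACK (6,4): turn L to S, flip to white, move to (7,4). |black|=5
Step 6: on WHITE (7,4): turn R to W, flip to black, move to (7,3). |black|=6
Step 7: on WHITE (7,3): turn R to N, flip to black, move to (6,3). |black|=7
Step 8: on WHITE (6,3): turn R to E, flip to black, move to (6,4). |black|=8
Step 9: on WHITE (6,4): turn R to S, flip to black, move to (7,4). |black|=9
Step 10: on BLACK (7,4): turn L to E, flip to white, move to (7,5). |black|=8
Step 11: on WHITE (7,5): turn R to S, flip to black, move to (8,5). |black|=9
Step 12: on WHITE (8,5): turn R to W, flip to black, move to (8,4). |black|=10
Step 13: on WHITE (8,4): turn R to N, flip to black, move to (7,4). |black|=11
Step 14: on WHITE (7,4): turn R to E, flip to black, move to (7,5). |black|=12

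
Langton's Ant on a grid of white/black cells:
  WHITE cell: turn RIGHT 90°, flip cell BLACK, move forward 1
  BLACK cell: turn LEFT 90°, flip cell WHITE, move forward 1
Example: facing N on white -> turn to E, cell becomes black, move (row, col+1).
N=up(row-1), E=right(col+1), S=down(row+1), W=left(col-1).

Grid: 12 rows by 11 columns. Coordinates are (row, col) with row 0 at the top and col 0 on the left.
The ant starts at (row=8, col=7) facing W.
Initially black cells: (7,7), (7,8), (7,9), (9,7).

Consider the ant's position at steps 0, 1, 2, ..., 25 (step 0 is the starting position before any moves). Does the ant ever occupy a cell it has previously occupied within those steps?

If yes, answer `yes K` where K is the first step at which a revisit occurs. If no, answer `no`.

Answer: yes 5

Derivation:
Step 1: on WHITE (8,7): turn R to N, flip to black, move to (7,7). |black|=5 — new cell
Step 2: on BLACK (7,7): turn L to W, flip to white, move to (7,6). |black|=4 — new cell
Step 3: on WHITE (7,6): turn R to N, flip to black, move to (6,6). |black|=5 — new cell
Step 4: on WHITE (6,6): turn R to E, flip to black, move to (6,7). |black|=6 — new cell
Step 5: on WHITE (6,7): turn R to S, flip to black, move to (7,7). |black|=7 — REVISIT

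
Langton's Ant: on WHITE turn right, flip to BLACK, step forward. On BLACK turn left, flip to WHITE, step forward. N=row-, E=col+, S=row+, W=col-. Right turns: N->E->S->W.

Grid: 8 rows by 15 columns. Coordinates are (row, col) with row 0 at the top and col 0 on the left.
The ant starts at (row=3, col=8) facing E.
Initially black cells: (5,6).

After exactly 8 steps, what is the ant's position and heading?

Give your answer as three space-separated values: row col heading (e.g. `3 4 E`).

Answer: 3 8 W

Derivation:
Step 1: on WHITE (3,8): turn R to S, flip to black, move to (4,8). |black|=2
Step 2: on WHITE (4,8): turn R to W, flip to black, move to (4,7). |black|=3
Step 3: on WHITE (4,7): turn R to N, flip to black, move to (3,7). |black|=4
Step 4: on WHITE (3,7): turn R to E, flip to black, move to (3,8). |black|=5
Step 5: on BLACK (3,8): turn L to N, flip to white, move to (2,8). |black|=4
Step 6: on WHITE (2,8): turn R to E, flip to black, move to (2,9). |black|=5
Step 7: on WHITE (2,9): turn R to S, flip to black, move to (3,9). |black|=6
Step 8: on WHITE (3,9): turn R to W, flip to black, move to (3,8). |black|=7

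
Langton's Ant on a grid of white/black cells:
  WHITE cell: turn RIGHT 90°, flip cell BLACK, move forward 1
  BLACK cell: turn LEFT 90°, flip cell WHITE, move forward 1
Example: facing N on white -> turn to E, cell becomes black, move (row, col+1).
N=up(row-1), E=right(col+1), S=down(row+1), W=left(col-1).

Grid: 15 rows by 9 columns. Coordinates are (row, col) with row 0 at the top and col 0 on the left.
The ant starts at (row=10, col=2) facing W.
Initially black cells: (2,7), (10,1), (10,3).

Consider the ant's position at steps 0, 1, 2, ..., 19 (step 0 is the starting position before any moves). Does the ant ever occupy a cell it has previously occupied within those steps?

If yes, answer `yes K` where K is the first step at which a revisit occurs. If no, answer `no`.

Step 1: on WHITE (10,2): turn R to N, flip to black, move to (9,2). |black|=4 — new cell
Step 2: on WHITE (9,2): turn R to E, flip to black, move to (9,3). |black|=5 — new cell
Step 3: on WHITE (9,3): turn R to S, flip to black, move to (10,3). |black|=6 — new cell
Step 4: on BLACK (10,3): turn L to E, flip to white, move to (10,4). |black|=5 — new cell
Step 5: on WHITE (10,4): turn R to S, flip to black, move to (11,4). |black|=6 — new cell
Step 6: on WHITE (11,4): turn R to W, flip to black, move to (11,3). |black|=7 — new cell
Step 7: on WHITE (11,3): turn R to N, flip to black, move to (10,3). |black|=8 — REVISIT

Answer: yes 7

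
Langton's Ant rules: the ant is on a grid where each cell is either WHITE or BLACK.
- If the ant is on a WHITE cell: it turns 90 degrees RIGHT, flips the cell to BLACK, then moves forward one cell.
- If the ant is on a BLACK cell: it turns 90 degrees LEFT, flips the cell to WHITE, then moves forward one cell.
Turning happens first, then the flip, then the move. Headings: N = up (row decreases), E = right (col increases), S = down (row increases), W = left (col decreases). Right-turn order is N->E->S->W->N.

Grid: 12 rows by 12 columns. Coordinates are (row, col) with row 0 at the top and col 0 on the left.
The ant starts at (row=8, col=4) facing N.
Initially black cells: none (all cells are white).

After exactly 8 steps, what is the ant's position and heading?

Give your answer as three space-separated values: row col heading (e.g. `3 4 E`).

Step 1: on WHITE (8,4): turn R to E, flip to black, move to (8,5). |black|=1
Step 2: on WHITE (8,5): turn R to S, flip to black, move to (9,5). |black|=2
Step 3: on WHITE (9,5): turn R to W, flip to black, move to (9,4). |black|=3
Step 4: on WHITE (9,4): turn R to N, flip to black, move to (8,4). |black|=4
Step 5: on BLACK (8,4): turn L to W, flip to white, move to (8,3). |black|=3
Step 6: on WHITE (8,3): turn R to N, flip to black, move to (7,3). |black|=4
Step 7: on WHITE (7,3): turn R to E, flip to black, move to (7,4). |black|=5
Step 8: on WHITE (7,4): turn R to S, flip to black, move to (8,4). |black|=6

Answer: 8 4 S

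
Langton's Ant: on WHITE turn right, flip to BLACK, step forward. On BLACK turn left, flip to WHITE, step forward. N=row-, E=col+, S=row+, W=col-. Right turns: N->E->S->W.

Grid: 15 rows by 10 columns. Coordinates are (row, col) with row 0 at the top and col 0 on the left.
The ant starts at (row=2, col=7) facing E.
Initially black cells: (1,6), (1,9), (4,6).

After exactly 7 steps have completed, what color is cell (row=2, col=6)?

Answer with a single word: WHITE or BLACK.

Step 1: on WHITE (2,7): turn R to S, flip to black, move to (3,7). |black|=4
Step 2: on WHITE (3,7): turn R to W, flip to black, move to (3,6). |black|=5
Step 3: on WHITE (3,6): turn R to N, flip to black, move to (2,6). |black|=6
Step 4: on WHITE (2,6): turn R to E, flip to black, move to (2,7). |black|=7
Step 5: on BLACK (2,7): turn L to N, flip to white, move to (1,7). |black|=6
Step 6: on WHITE (1,7): turn R to E, flip to black, move to (1,8). |black|=7
Step 7: on WHITE (1,8): turn R to S, flip to black, move to (2,8). |black|=8

Answer: BLACK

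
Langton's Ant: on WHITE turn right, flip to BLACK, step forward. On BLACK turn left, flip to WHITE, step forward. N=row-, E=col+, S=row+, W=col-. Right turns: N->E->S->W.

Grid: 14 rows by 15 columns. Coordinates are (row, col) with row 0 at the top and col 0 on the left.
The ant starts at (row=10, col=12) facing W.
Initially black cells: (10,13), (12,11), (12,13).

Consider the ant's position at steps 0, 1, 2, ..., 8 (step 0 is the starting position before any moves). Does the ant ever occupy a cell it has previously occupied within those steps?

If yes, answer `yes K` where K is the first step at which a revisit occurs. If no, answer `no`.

Answer: yes 7

Derivation:
Step 1: on WHITE (10,12): turn R to N, flip to black, move to (9,12). |black|=4 — new cell
Step 2: on WHITE (9,12): turn R to E, flip to black, move to (9,13). |black|=5 — new cell
Step 3: on WHITE (9,13): turn R to S, flip to black, move to (10,13). |black|=6 — new cell
Step 4: on BLACK (10,13): turn L to E, flip to white, move to (10,14). |black|=5 — new cell
Step 5: on WHITE (10,14): turn R to S, flip to black, move to (11,14). |black|=6 — new cell
Step 6: on WHITE (11,14): turn R to W, flip to black, move to (11,13). |black|=7 — new cell
Step 7: on WHITE (11,13): turn R to N, flip to black, move to (10,13). |black|=8 — REVISIT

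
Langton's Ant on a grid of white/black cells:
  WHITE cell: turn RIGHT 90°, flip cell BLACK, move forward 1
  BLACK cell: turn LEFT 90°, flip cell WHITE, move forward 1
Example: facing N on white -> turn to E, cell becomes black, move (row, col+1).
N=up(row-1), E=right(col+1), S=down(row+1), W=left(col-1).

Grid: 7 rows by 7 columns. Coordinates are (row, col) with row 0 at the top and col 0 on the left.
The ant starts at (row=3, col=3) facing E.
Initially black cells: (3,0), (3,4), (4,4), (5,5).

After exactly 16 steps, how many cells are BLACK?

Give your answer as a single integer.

Answer: 10

Derivation:
Step 1: on WHITE (3,3): turn R to S, flip to black, move to (4,3). |black|=5
Step 2: on WHITE (4,3): turn R to W, flip to black, move to (4,2). |black|=6
Step 3: on WHITE (4,2): turn R to N, flip to black, move to (3,2). |black|=7
Step 4: on WHITE (3,2): turn R to E, flip to black, move to (3,3). |black|=8
Step 5: on BLACK (3,3): turn L to N, flip to white, move to (2,3). |black|=7
Step 6: on WHITE (2,3): turn R to E, flip to black, move to (2,4). |black|=8
Step 7: on WHITE (2,4): turn R to S, flip to black, move to (3,4). |black|=9
Step 8: on BLACK (3,4): turn L to E, flip to white, move to (3,5). |black|=8
Step 9: on WHITE (3,5): turn R to S, flip to black, move to (4,5). |black|=9
Step 10: on WHITE (4,5): turn R to W, flip to black, move to (4,4). |black|=10
Step 11: on BLACK (4,4): turn L to S, flip to white, move to (5,4). |black|=9
Step 12: on WHITE (5,4): turn R to W, flip to black, move to (5,3). |black|=10
Step 13: on WHITE (5,3): turn R to N, flip to black, move to (4,3). |black|=11
Step 14: on BLACK (4,3): turn L to W, flip to white, move to (4,2). |black|=10
Step 15: on BLACK (4,2): turn L to S, flip to white, move to (5,2). |black|=9
Step 16: on WHITE (5,2): turn R to W, flip to black, move to (5,1). |black|=10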